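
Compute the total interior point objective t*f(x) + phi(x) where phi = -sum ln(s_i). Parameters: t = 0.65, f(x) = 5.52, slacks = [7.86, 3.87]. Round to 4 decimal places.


Step 1: Compute log-barrier.
ln values: [2.0618, 1.3533]
phi = -(2.0618 + 1.3533) = -3.415
Step 2: Compute augmented objective.
t*f(x) = 0.65*5.52 = 3.588
Total = 3.588 - 3.415 = 0.173


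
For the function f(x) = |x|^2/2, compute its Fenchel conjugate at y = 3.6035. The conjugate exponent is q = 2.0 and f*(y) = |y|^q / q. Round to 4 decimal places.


The conjugate exponent q satisfies 1/p + 1/q = 1.
p = 2, so q = 2/(2 - 1) = 2.0
|y|^q = 3.6035^2.0 = 12.9852
f*(3.6035) = 12.9852 / 2.0 = 6.4926


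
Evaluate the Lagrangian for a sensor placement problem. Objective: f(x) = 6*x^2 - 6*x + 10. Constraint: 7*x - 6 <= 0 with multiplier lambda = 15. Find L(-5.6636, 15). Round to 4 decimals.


Step 1: Evaluate f(x).
f(-5.6636) = 6*(-5.6636)^2 - 6*(-5.6636) + 10 = 236.4398
Step 2: Evaluate g(x).
g(-5.6636) = 7*-5.6636 - 6 = -45.6452
Step 3: Compute Lagrangian.
L = 236.4398 + 15*-45.6452 = -448.2382


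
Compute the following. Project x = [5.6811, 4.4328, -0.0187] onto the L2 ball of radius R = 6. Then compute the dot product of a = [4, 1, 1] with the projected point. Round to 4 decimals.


Step 1: Compute ||x|| (intermediates to 6 decimals).
||x|| = sqrt(5.6811^2 + 4.4328^2 + (-0.0187)^2) = 7.205898
Step 2: Project.
Since ||x|| > R, scale = R/||x|| = 6/7.205898 = 0.832651, proj(x) = scale * x
proj(x) = [4.730374, 3.690975, -0.015571]
Step 3: Dot product.
a^T * proj(x) = 4*4.730374 + 1*3.690975 + 1*(-0.015571) = 22.5969


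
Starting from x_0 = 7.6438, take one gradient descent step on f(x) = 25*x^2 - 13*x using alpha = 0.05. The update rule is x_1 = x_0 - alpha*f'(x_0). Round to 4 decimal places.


We compute the gradient at x_0 and apply the update.
f'(x) = 50*x - 13
f'(7.6438) = 50*7.6438 - 13 = 369.19
x_1 = 7.6438 - 0.05*369.19 = -10.8157


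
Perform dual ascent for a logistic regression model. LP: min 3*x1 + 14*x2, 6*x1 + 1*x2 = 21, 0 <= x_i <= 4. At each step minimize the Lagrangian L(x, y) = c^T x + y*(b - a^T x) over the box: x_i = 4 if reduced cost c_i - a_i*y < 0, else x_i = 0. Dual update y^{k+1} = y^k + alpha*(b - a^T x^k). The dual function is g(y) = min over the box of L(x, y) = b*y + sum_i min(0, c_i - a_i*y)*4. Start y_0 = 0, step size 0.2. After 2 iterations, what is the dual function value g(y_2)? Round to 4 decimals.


Dual ascent for LP: min 3*x1 + 14*x2, 6*x1 + 1*x2 = 21, 0 <= x_i <= 4
Step 1: y^k = 0.0, reduced costs: (3.0, 14.0)
  x^k = (0.0, 0.0), subgradient = b - a^T x = 21.0
  y^{k+1} = 0.0 + 0.2*21.0 = 4.2
Step 2: y^k = 4.2, reduced costs: (-22.2, 9.8)
  x^k = (4.0, 0.0), subgradient = b - a^T x = -3.0
  y^{k+1} = 4.2 + 0.2*-3.0 = 3.6
Dual objective at y_2 = 3.6: reduced costs (-18.6, 10.4), box minimizer x = (4.0, 0.0)
g(y_2) = b*y + (c1 - a1*y)*x1 + (c2 - a2*y)*x2 = 21*3.6 + (-18.6)*4.0 + 10.4*0.0 = 75.6 - 74.4 + 0.0 = 1.2


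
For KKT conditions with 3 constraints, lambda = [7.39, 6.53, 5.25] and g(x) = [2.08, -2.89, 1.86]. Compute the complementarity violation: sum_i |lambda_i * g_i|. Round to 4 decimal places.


KKT complementary slackness check:
lambda_1 * g_1 = 7.39 * 2.08 = 15.3712
lambda_2 * g_2 = 6.53 * -2.89 = -18.8717
lambda_3 * g_3 = 5.25 * 1.86 = 9.765
Total violation = 15.3712 + 18.8717 + 9.765 = 44.0079


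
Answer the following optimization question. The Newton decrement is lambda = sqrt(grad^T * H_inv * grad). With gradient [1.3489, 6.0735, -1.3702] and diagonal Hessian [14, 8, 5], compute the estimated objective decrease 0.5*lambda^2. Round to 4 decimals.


Step 1: H is diagonal, so H^(-1) * g = [0.0964, 0.7592, -0.274].
Step 2: g^T H^(-1) g = sum_i g_i^2 / H_ii
  = (1.3489)^2/14 + (6.0735)^2/8 + (-1.3702)^2/5
  = 0.13 + 4.6109 + 0.3755 = 5.1164
Step 3: Objective decrease = 0.5 * g^T H^(-1) g = 2.5582


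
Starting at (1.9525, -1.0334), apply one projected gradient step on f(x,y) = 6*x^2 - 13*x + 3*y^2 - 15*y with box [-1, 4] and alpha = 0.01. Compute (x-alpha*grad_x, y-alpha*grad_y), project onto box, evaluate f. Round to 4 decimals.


Step 1: Compute gradient at (1.9525, -1.0334).
grad_x = 2*6*1.9525 - 13 = 10.43
grad_y = 2*3*-1.0334 - 15 = -21.2004
Step 2: Gradient step.
x_raw = 1.9525 - 0.01*10.43 = 1.8482
y_raw = -1.0334 - 0.01*-21.2004 = -0.8214
Step 3: Project onto [-1, 4].
x_proj = clip(1.8482) = 1.8482
y_proj = clip(-0.8214) = -0.8214
Step 4: Evaluate f.
f(1.8482, -0.8214) = 10.8135


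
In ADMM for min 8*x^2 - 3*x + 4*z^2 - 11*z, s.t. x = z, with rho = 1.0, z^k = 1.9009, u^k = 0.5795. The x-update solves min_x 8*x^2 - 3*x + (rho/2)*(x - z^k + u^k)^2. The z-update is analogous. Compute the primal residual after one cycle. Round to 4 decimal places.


ADMM iteration with rho = 1.0, z^k = 1.9009, u^k = 0.5795
Step 1: x-update.
Minimize 8*x^2 - 3*x + (1.0/2)*(x - 1.9009 + 0.5795)^2
FOC: (2*8 + 1.0)*x = 3 + 1.0*(1.9009 - 0.5795)
x^{k+1} = 0.2542
Step 2: z-update.
Minimize 4*z^2 - 11*z + (1.0/2)*(0.2542 - z + 0.5795)^2
FOC: (2*4 + 1.0)*z = 11 + 1.0*(0.2542 + 0.5795)
z^{k+1} = 1.3149
Step 3: u-update.
u^{k+1} = 0.5795 + 0.2542 - 1.3149 = -0.4812
Step 4: Primal residual = |0.2542 - 1.3149| = 1.0607


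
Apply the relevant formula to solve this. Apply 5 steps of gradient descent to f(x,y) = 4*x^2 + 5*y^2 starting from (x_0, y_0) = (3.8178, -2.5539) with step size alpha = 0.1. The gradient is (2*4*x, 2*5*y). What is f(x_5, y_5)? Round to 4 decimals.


Gradient descent on f(x,y) = 4*x^2 + 5*y^2.
Starting point: (3.8178, -2.5539), alpha = 0.1
Step 1: grad_x = 2*4*3.8178 = 30.5424, grad_y = 2*5*-2.5539 = -25.539
  x_1 = 3.8178 - 0.1*30.5424 = 0.7636
  y_1 = -2.5539 - 0.1*-25.539 = 0.0
Step 2: grad_x = 2*4*0.7636 = 6.1085, grad_y = 2*5*0.0 = 0.0
  x_2 = 0.7636 - 0.1*6.1085 = 0.1527
  y_2 = 0.0 - 0.1*0.0 = 0.0
Step 3: grad_x = 2*4*0.1527 = 1.2217, grad_y = 2*5*0.0 = 0.0
  x_3 = 0.1527 - 0.1*1.2217 = 0.0305
  y_3 = 0.0 - 0.1*0.0 = 0.0
Step 4: grad_x = 2*4*0.0305 = 0.2443, grad_y = 2*5*0.0 = 0.0
  x_4 = 0.0305 - 0.1*0.2443 = 0.0061
  y_4 = 0.0 - 0.1*0.0 = 0.0
Step 5: grad_x = 2*4*0.0061 = 0.0489, grad_y = 2*5*0.0 = 0.0
  x_5 = 0.0061 - 0.1*0.0489 = 0.0012
  y_5 = 0.0 - 0.1*0.0 = 0.0
f(0.0012, 0.0) = 4*0.0012^2 + 5*0.0^2 = 0.0


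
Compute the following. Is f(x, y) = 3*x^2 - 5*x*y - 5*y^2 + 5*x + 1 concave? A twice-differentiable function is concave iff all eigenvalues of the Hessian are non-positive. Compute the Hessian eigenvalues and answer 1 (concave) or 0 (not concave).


The Hessian of f(x,y) = 3*x^2 - 5*x*y - 5*y^2 + 5*x + 1 is:
H = [[6, -5], [-5, -10]]
Trace = 6 - 10 = -4
Determinant = 6*-10 - (-5)^2 = -85
Discriminant = (-4)^2 - 4*-85 = 356.0
Eigenvalues: lambda_1 = -11.434, lambda_2 = 7.434
The function is not concave.

0


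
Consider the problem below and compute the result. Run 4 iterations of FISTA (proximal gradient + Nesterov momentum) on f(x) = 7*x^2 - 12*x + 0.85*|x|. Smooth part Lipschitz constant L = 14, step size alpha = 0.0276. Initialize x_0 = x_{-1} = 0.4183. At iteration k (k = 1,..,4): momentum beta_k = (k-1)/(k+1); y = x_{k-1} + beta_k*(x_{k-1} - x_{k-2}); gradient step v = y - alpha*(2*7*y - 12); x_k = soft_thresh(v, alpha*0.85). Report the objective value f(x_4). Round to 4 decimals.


FISTA on f(x) = 7*x^2 - 12*x + 0.85*|x|
L = 14, alpha = 0.0276
Iteration 1: beta = 0.0, y = 0.4183 + 0.0*(0.4183 - 0.4183) = 0.4183
  grad(y) = -6.1438, v = y - alpha*grad = 0.5879
  prox(v) = soft_thresh(0.5879, 0.0235) = 0.5644
Iteration 2: beta = 0.3333, y = 0.5644 + 0.3333*(0.5644 - 0.4183) = 0.6131
  grad(y) = -3.4164, v = y - alpha*grad = 0.7074
  prox(v) = soft_thresh(0.7074, 0.0235) = 0.6839
Iteration 3: beta = 0.5, y = 0.6839 + 0.5*(0.6839 - 0.5644) = 0.7437
  grad(y) = -1.588, v = y - alpha*grad = 0.7875
  prox(v) = soft_thresh(0.7875, 0.0235) = 0.7641
Iteration 4: beta = 0.6, y = 0.7641 + 0.6*(0.7641 - 0.6839) = 0.8122
  grad(y) = -0.6297, v = y - alpha*grad = 0.8295
  prox(v) = soft_thresh(0.8295, 0.0235) = 0.8061
f(x_4) = 7*0.8061^2 - 12*0.8061 + 0.85*|0.8061| = -4.4394


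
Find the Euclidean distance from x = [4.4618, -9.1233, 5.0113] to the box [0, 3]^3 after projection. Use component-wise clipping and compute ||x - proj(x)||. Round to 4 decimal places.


Project each component onto [0, 3].
clip(4.4618) = 3.0, clip(-9.1233) = 0.0, clip(5.0113) = 3.0
Projection = [3.0, 0.0, 3.0]
Squared diffs: [2.1369, 83.2346, 4.0453]
Distance = sqrt(89.4168) = 9.456


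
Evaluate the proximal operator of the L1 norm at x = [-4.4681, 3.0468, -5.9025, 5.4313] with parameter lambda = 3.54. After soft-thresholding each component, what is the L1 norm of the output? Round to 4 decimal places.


Soft-thresholding with lambda = 3.54:
prox(-4.4681) = sign(-4.4681)*max(|-4.4681| - 3.54, 0) = -0.9281
prox(3.0468) = sign(3.0468)*max(|3.0468| - 3.54, 0) = 0.0
prox(-5.9025) = sign(-5.9025)*max(|-5.9025| - 3.54, 0) = -2.3625
prox(5.4313) = sign(5.4313)*max(|5.4313| - 3.54, 0) = 1.8913
prox(x) = [-0.9281, 0.0, -2.3625, 1.8913]
||prox(x)||_1 = 0.9281 + 0.0 + 2.3625 + 1.8913 = 5.1819


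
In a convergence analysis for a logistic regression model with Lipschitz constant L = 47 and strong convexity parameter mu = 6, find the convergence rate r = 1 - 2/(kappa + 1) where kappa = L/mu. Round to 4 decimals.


Step 1: Compute the condition number.
kappa = L/mu = 47/6 = 7.8333
Step 2: Compute the convergence rate.
r = 1 - 2/(kappa + 1) = 1 - 2*mu/(L + mu) = (L - mu)/(L + mu) = 41/53 = 0.7736


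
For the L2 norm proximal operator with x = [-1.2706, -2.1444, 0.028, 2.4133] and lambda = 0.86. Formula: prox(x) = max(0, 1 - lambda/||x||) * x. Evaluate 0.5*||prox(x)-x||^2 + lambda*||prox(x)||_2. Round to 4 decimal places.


Step 1: Compute ||x||.
||x|| = 3.4695
Step 2: Compute scaling factor.
scale = max(0, 1 - 0.86/3.4695) = 0.7521
Step 3: prox(x) = [-0.9557, -1.6129, 0.0211, 1.8151]
||prox(x)|| = 2.6095
Step 4: Proximal objective.
0.5*||prox-x||^2 = 0.3698
lambda*||prox|| = 2.2442
Total = 2.614


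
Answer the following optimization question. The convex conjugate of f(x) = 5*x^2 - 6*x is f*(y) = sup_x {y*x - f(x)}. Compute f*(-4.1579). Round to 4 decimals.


f*(y) = sup_x {y*x - a*x^2 - b*x} = sup_x {(y-b)*x - a*x^2}
FOC: (y - b) - 2a*x = 0 => x* = (y - b)/(2a)
x* = (-4.1579 + 6)/(2*5) = 0.1842
f*(-4.1579) = (y-b)^2/(4a) = (-4.1579 + 6)^2/(4*5)
= 3.3933/20 = 0.1697


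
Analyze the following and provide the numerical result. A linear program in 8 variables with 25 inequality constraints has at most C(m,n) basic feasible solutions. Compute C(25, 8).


Each vertex corresponds to some choice of n active constraints out of m, so the number of vertices is at most C(m, n) = m! / (n!(m-n)!).
m = 25, n = 8
Numerator: 25 * 24 * 23 * 22 * 21 * 20 * 19 * 18
Denominator: 8! = 40320
C(25, 8) = 1081575


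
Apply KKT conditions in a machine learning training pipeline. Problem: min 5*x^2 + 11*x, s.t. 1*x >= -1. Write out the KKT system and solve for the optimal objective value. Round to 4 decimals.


Step 1: Try lambda = 0 (constraint inactive).
x_unc = -11/(2*5) = -1.1
Check: 1*-1.1 = -1.1 < -1 -- violated!
Step 2: Constraint must be active: 1*x = -1
x* = -1/1 = -1.0
lambda = (2*5*(-1.0) + 11)/1 = 1.0
Step 3: Compute optimal value.
f(x*) = 5*(-1.0)^2 + 11*(-1.0) = -6.0


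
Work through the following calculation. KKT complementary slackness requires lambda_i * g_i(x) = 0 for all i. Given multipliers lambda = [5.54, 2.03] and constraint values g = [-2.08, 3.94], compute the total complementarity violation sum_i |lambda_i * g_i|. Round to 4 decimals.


KKT complementary slackness check:
lambda_1 * g_1 = 5.54 * -2.08 = -11.5232
lambda_2 * g_2 = 2.03 * 3.94 = 7.9982
Total violation = 11.5232 + 7.9982 = 19.5214


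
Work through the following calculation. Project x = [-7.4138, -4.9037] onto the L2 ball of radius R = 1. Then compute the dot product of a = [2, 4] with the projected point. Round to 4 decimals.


Step 1: Compute ||x|| (intermediates to 6 decimals).
||x|| = sqrt((-7.4138)^2 + (-4.9037)^2) = 8.888797
Step 2: Project.
Since ||x|| > R, scale = R/||x|| = 1/8.888797 = 0.112501, proj(x) = scale * x
proj(x) = [-0.83406, -0.551671]
Step 3: Dot product.
a^T * proj(x) = 2*(-0.83406) + 4*(-0.551671) = -3.8748


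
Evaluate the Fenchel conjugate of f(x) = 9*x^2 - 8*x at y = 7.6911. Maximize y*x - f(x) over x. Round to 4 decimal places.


f*(y) = sup_x {y*x - a*x^2 - b*x} = sup_x {(y-b)*x - a*x^2}
FOC: (y - b) - 2a*x = 0 => x* = (y - b)/(2a)
x* = (7.6911 + 8)/(2*9) = 0.8717
f*(7.6911) = (y-b)^2/(4a) = (7.6911 + 8)^2/(4*9)
= 246.2106/36 = 6.8392


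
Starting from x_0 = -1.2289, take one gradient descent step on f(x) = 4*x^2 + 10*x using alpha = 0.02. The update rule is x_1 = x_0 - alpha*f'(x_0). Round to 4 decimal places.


We compute the gradient at x_0 and apply the update.
f'(x) = 8*x + 10
f'(-1.2289) = 8*-1.2289 + 10 = 0.1688
x_1 = -1.2289 - 0.02*0.1688 = -1.2323


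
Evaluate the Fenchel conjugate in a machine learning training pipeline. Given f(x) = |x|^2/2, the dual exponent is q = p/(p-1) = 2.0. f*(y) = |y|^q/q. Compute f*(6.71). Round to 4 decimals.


The conjugate exponent q satisfies 1/p + 1/q = 1.
p = 2, so q = 2/(2 - 1) = 2.0
|y|^q = 6.71^2.0 = 45.0241
f*(6.71) = 45.0241 / 2.0 = 22.5121


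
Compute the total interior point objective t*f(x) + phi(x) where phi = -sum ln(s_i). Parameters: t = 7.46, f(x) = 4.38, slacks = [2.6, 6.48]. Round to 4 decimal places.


Step 1: Compute log-barrier.
ln values: [0.9555, 1.8687]
phi = -(0.9555 + 1.8687) = -2.8242
Step 2: Compute augmented objective.
t*f(x) = 7.46*4.38 = 32.6748
Total = 32.6748 - 2.8242 = 29.8506


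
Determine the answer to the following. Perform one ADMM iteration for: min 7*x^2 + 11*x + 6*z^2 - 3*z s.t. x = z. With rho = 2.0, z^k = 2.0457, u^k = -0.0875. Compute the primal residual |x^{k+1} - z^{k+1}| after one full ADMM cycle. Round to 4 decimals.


ADMM iteration with rho = 2.0, z^k = 2.0457, u^k = -0.0875
Step 1: x-update.
Minimize 7*x^2 + 11*x + (2.0/2)*(x - 2.0457 - 0.0875)^2
FOC: (2*7 + 2.0)*x = -11 + 2.0*(2.0457 + 0.0875)
x^{k+1} = -0.4209
Step 2: z-update.
Minimize 6*z^2 - 3*z + (2.0/2)*(-0.4209 - z - 0.0875)^2
FOC: (2*6 + 2.0)*z = 3 + 2.0*(-0.4209 - 0.0875)
z^{k+1} = 0.1417
Step 3: u-update.
u^{k+1} = -0.0875 - 0.4209 - 0.1417 = -0.65
Step 4: Primal residual = |-0.4209 - 0.1417| = 0.5625


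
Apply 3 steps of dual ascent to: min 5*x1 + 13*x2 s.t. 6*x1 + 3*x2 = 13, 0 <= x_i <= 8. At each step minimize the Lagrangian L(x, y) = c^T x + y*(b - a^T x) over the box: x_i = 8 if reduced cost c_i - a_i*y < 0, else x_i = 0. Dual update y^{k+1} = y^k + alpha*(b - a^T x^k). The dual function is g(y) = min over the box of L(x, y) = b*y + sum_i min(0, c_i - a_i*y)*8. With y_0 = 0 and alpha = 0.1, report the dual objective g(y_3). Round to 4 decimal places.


Dual ascent for LP: min 5*x1 + 13*x2, 6*x1 + 3*x2 = 13, 0 <= x_i <= 8
Step 1: y^k = 0.0, reduced costs: (5.0, 13.0)
  x^k = (0.0, 0.0), subgradient = b - a^T x = 13.0
  y^{k+1} = 0.0 + 0.1*13.0 = 1.3
Step 2: y^k = 1.3, reduced costs: (-2.8, 9.1)
  x^k = (8.0, 0.0), subgradient = b - a^T x = -35.0
  y^{k+1} = 1.3 + 0.1*-35.0 = -2.2
Step 3: y^k = -2.2, reduced costs: (18.2, 19.6)
  x^k = (0.0, 0.0), subgradient = b - a^T x = 13.0
  y^{k+1} = -2.2 + 0.1*13.0 = -0.9
Dual objective at y_3 = -0.9: reduced costs (10.4, 15.7), box minimizer x = (0.0, 0.0)
g(y_3) = b*y + (c1 - a1*y)*x1 + (c2 - a2*y)*x2 = 13*(-0.9) + 10.4*0.0 + 15.7*0.0 = -11.7 + 0.0 + 0.0 = -11.7


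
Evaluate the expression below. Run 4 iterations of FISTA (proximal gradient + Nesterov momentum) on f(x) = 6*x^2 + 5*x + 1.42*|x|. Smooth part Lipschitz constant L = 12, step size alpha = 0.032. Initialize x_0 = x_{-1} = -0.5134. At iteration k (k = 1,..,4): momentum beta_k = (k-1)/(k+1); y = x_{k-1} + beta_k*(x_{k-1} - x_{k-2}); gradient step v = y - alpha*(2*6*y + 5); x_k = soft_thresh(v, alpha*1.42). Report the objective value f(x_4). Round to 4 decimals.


FISTA on f(x) = 6*x^2 + 5*x + 1.42*|x|
L = 12, alpha = 0.032
Iteration 1: beta = 0.0, y = -0.5134 + 0.0*(-0.5134 + 0.5134) = -0.5134
  grad(y) = -1.1608, v = y - alpha*grad = -0.4763
  prox(v) = soft_thresh(-0.4763, 0.0454) = -0.4308
Iteration 2: beta = 0.3333, y = -0.4308 + 0.3333*(-0.4308 + 0.5134) = -0.4033
  grad(y) = 0.1606, v = y - alpha*grad = -0.4084
  prox(v) = soft_thresh(-0.4084, 0.0454) = -0.363
Iteration 3: beta = 0.5, y = -0.363 + 0.5*(-0.363 + 0.4308) = -0.3291
  grad(y) = 1.0512, v = y - alpha*grad = -0.3627
  prox(v) = soft_thresh(-0.3627, 0.0454) = -0.3173
Iteration 4: beta = 0.6, y = -0.3173 + 0.6*(-0.3173 + 0.363) = -0.2898
  grad(y) = 1.522, v = y - alpha*grad = -0.3385
  prox(v) = soft_thresh(-0.3385, 0.0454) = -0.2931
f(x_4) = 6*(-0.2931)^2 + 5*(-0.2931) + 1.42*|-0.2931| = -0.5339


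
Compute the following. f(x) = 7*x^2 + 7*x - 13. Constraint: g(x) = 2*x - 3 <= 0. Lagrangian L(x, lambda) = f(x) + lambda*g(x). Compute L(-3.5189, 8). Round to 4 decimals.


Step 1: Evaluate f(x).
f(-3.5189) = 7*(-3.5189)^2 + 7*(-3.5189) - 13 = 49.0463
Step 2: Evaluate g(x).
g(-3.5189) = 2*-3.5189 - 3 = -10.0378
Step 3: Compute Lagrangian.
L = 49.0463 + 8*-10.0378 = -31.2561


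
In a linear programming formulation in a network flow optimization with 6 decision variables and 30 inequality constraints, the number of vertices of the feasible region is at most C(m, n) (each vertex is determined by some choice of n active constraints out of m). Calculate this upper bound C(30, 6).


Each vertex corresponds to some choice of n active constraints out of m, so the number of vertices is at most C(m, n) = m! / (n!(m-n)!).
m = 30, n = 6
Numerator: 30 * 29 * 28 * 27 * 26 * 25
Denominator: 6! = 720
C(30, 6) = 593775


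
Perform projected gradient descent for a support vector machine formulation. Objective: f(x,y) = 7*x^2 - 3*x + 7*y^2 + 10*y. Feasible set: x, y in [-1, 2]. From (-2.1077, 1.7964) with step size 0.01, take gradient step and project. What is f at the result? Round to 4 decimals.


Step 1: Compute gradient at (-2.1077, 1.7964).
grad_x = 2*7*-2.1077 - 3 = -32.5078
grad_y = 2*7*1.7964 + 10 = 35.1496
Step 2: Gradient step.
x_raw = -2.1077 - 0.01*-32.5078 = -1.7826
y_raw = 1.7964 - 0.01*35.1496 = 1.4449
Step 3: Project onto [-1, 2].
x_proj = clip(-1.7826) = -1.0
y_proj = clip(1.4449) = 1.4449
Step 4: Evaluate f.
f(-1.0, 1.4449) = 39.0633


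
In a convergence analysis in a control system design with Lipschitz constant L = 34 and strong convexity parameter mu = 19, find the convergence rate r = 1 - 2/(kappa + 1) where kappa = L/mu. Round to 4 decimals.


Step 1: Compute the condition number.
kappa = L/mu = 34/19 = 1.7895
Step 2: Compute the convergence rate.
r = 1 - 2/(kappa + 1) = 1 - 2*mu/(L + mu) = (L - mu)/(L + mu) = 15/53 = 0.283


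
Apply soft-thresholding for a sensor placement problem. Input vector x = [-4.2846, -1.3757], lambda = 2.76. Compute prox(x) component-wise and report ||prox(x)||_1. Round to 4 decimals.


Soft-thresholding with lambda = 2.76:
prox(-4.2846) = sign(-4.2846)*max(|-4.2846| - 2.76, 0) = -1.5246
prox(-1.3757) = sign(-1.3757)*max(|-1.3757| - 2.76, 0) = 0.0
prox(x) = [-1.5246, 0.0]
||prox(x)||_1 = 1.5246 + 0.0 = 1.5246


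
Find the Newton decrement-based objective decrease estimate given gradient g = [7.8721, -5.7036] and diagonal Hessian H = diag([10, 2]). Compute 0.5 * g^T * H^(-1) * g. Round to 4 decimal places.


Step 1: H is diagonal, so H^(-1) * g = [0.7872, -2.8518].
Step 2: g^T H^(-1) g = sum_i g_i^2 / H_ii
  = (7.8721)^2/10 + (-5.7036)^2/2
  = 6.197 + 16.2655 = 22.4625
Step 3: Objective decrease = 0.5 * g^T H^(-1) g = 11.2313


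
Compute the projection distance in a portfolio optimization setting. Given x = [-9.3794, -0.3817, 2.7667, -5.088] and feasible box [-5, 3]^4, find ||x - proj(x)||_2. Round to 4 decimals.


Project each component onto [-5, 3].
clip(-9.3794) = -5.0, clip(-0.3817) = -0.3817, clip(2.7667) = 2.7667, clip(-5.088) = -5.0
Projection = [-5.0, -0.3817, 2.7667, -5.0]
Squared diffs: [19.1791, 0.0, 0.0, 0.0077]
Distance = sqrt(19.1868) = 4.3803


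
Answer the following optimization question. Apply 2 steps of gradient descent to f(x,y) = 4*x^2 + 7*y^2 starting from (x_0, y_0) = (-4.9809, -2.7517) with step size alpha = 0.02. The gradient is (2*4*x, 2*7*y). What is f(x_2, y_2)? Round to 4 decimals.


Gradient descent on f(x,y) = 4*x^2 + 7*y^2.
Starting point: (-4.9809, -2.7517), alpha = 0.02
Step 1: grad_x = 2*4*-4.9809 = -39.8472, grad_y = 2*7*-2.7517 = -38.5238
  x_1 = -4.9809 - 0.02*-39.8472 = -4.184
  y_1 = -2.7517 - 0.02*-38.5238 = -1.9812
Step 2: grad_x = 2*4*-4.184 = -33.4716, grad_y = 2*7*-1.9812 = -27.7371
  x_2 = -4.184 - 0.02*-33.4716 = -3.5145
  y_2 = -1.9812 - 0.02*-27.7371 = -1.4265
f(-3.5145, -1.4265) = 4*(-3.5145)^2 + 7*(-1.4265)^2 = 63.6514


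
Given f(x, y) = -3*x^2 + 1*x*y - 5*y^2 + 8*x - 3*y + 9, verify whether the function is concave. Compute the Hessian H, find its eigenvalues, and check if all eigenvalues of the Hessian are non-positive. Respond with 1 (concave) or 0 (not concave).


The Hessian of f(x,y) = -3*x^2 + 1*x*y - 5*y^2 + 8*x - 3*y + 9 is:
H = [[-6, 1], [1, -10]]
Trace = -6 - 10 = -16
Determinant = -6*-10 - (1)^2 = 59
Discriminant = (-16)^2 - 4*59 = 20.0
Eigenvalues: lambda_1 = -10.2361, lambda_2 = -5.7639
The function is concave.

1


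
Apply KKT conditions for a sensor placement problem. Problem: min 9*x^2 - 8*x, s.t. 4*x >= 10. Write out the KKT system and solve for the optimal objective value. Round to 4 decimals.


Step 1: Try lambda = 0 (constraint inactive).
x_unc = 8/(2*9) = 0.4444
Check: 4*0.4444 = 1.7776 < 10 -- violated!
Step 2: Constraint must be active: 4*x = 10
x* = 10/4 = 2.5
lambda = (2*9*2.5 - 8)/4 = 9.25
Step 3: Compute optimal value.
f(x*) = 9*2.5^2 - 8*2.5 = 36.25


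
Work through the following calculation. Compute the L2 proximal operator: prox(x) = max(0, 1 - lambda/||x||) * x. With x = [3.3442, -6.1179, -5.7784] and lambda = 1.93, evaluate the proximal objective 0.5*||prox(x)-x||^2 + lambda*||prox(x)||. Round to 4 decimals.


Step 1: Compute ||x||.
||x|| = 9.0555
Step 2: Compute scaling factor.
scale = max(0, 1 - 1.93/9.0555) = 0.7869
Step 3: prox(x) = [2.6315, -4.814, -4.5469]
||prox(x)|| = 7.1255
Step 4: Proximal objective.
0.5*||prox-x||^2 = 1.8625
lambda*||prox|| = 13.7522
Total = 15.6147


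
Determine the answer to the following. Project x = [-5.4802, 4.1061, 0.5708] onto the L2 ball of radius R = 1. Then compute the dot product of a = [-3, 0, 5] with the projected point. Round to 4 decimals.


Step 1: Compute ||x|| (intermediates to 6 decimals).
||x|| = sqrt((-5.4802)^2 + 4.1061^2 + 0.5708^2) = 6.871569
Step 2: Project.
Since ||x|| > R, scale = R/||x|| = 1/6.871569 = 0.145527, proj(x) = scale * x
proj(x) = [-0.797517, 0.597548, 0.083067]
Step 3: Dot product.
a^T * proj(x) = -3*(-0.797517) + 0*0.597548 + 5*0.083067 = 2.8079


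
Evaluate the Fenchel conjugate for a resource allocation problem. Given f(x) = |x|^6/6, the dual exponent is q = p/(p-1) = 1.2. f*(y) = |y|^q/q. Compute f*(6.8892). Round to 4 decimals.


The conjugate exponent q satisfies 1/p + 1/q = 1.
p = 6, so q = 6/(6 - 1) = 1.2
|y|^q = 6.8892^1.2 = 10.1345
f*(6.8892) = 10.1345 / 1.2 = 8.4454


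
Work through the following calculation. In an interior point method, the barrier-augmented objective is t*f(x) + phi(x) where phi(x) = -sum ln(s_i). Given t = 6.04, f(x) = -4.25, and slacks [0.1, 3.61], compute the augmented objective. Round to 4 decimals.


Step 1: Compute log-barrier.
ln values: [-2.3026, 1.2837]
phi = -(-2.3026 + 1.2837) = 1.0189
Step 2: Compute augmented objective.
t*f(x) = 6.04*-4.25 = -25.67
Total = -25.67 + 1.0189 = -24.6511


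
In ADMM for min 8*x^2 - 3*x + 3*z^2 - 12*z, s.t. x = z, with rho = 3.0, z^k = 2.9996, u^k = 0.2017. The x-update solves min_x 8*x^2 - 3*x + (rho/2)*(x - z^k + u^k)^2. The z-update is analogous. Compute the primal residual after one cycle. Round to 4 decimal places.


ADMM iteration with rho = 3.0, z^k = 2.9996, u^k = 0.2017
Step 1: x-update.
Minimize 8*x^2 - 3*x + (3.0/2)*(x - 2.9996 + 0.2017)^2
FOC: (2*8 + 3.0)*x = 3 + 3.0*(2.9996 - 0.2017)
x^{k+1} = 0.5997
Step 2: z-update.
Minimize 3*z^2 - 12*z + (3.0/2)*(0.5997 - z + 0.2017)^2
FOC: (2*3 + 3.0)*z = 12 + 3.0*(0.5997 + 0.2017)
z^{k+1} = 1.6005
Step 3: u-update.
u^{k+1} = 0.2017 + 0.5997 - 1.6005 = -0.7991
Step 4: Primal residual = |0.5997 - 1.6005| = 1.0008


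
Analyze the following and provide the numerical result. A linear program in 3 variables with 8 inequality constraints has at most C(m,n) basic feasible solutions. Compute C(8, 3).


Each vertex corresponds to some choice of n active constraints out of m, so the number of vertices is at most C(m, n) = m! / (n!(m-n)!).
m = 8, n = 3
Numerator: 8 * 7 * 6
Denominator: 3! = 6
C(8, 3) = 56


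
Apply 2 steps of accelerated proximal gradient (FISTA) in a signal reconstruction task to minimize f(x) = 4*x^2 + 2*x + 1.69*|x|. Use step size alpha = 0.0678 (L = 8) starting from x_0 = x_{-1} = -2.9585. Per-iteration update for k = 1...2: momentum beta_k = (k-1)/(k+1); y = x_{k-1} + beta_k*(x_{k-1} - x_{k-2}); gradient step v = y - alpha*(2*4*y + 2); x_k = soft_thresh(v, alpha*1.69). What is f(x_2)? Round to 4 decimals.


FISTA on f(x) = 4*x^2 + 2*x + 1.69*|x|
L = 8, alpha = 0.0678
Iteration 1: beta = 0.0, y = -2.9585 + 0.0*(-2.9585 + 2.9585) = -2.9585
  grad(y) = -21.668, v = y - alpha*grad = -1.4894
  prox(v) = soft_thresh(-1.4894, 0.1146) = -1.3748
Iteration 2: beta = 0.3333, y = -1.3748 + 0.3333*(-1.3748 + 2.9585) = -0.8469
  grad(y) = -4.7755, v = y - alpha*grad = -0.5232
  prox(v) = soft_thresh(-0.5232, 0.1146) = -0.4086
f(x_2) = 4*(-0.4086)^2 + 2*(-0.4086) + 1.69*|-0.4086| = 0.5411


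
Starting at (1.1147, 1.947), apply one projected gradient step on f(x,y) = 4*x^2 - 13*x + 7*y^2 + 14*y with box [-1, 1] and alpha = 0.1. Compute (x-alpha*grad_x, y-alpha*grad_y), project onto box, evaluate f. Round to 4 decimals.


Step 1: Compute gradient at (1.1147, 1.947).
grad_x = 2*4*1.1147 - 13 = -4.0824
grad_y = 2*7*1.947 + 14 = 41.258
Step 2: Gradient step.
x_raw = 1.1147 - 0.1*-4.0824 = 1.5229
y_raw = 1.947 - 0.1*41.258 = -2.1788
Step 3: Project onto [-1, 1].
x_proj = clip(1.5229) = 1.0
y_proj = clip(-2.1788) = -1.0
Step 4: Evaluate f.
f(1.0, -1.0) = -16.0


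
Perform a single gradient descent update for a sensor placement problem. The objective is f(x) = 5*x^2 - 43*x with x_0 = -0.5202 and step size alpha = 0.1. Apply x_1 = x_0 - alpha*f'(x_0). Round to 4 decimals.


We compute the gradient at x_0 and apply the update.
f'(x) = 10*x - 43
f'(-0.5202) = 10*-0.5202 - 43 = -48.202
x_1 = -0.5202 - 0.1*-48.202 = 4.3


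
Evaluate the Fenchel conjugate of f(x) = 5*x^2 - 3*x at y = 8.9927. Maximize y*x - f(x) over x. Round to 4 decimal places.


f*(y) = sup_x {y*x - a*x^2 - b*x} = sup_x {(y-b)*x - a*x^2}
FOC: (y - b) - 2a*x = 0 => x* = (y - b)/(2a)
x* = (8.9927 + 3)/(2*5) = 1.1993
f*(8.9927) = (y-b)^2/(4a) = (8.9927 + 3)^2/(4*5)
= 143.8249/20 = 7.1912


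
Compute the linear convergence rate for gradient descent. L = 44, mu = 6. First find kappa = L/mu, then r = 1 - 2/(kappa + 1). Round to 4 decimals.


Step 1: Compute the condition number.
kappa = L/mu = 44/6 = 7.3333
Step 2: Compute the convergence rate.
r = 1 - 2/(kappa + 1) = 1 - 2*mu/(L + mu) = (L - mu)/(L + mu) = 38/50 = 0.76


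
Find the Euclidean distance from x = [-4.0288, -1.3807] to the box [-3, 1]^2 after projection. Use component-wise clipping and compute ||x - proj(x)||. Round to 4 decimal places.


Project each component onto [-3, 1].
clip(-4.0288) = -3.0, clip(-1.3807) = -1.3807
Projection = [-3.0, -1.3807]
Squared diffs: [1.0584, 0.0]
Distance = sqrt(1.0584) = 1.0288


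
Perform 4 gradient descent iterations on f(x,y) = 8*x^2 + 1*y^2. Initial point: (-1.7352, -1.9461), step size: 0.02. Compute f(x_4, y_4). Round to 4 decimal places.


Gradient descent on f(x,y) = 8*x^2 + 1*y^2.
Starting point: (-1.7352, -1.9461), alpha = 0.02
Step 1: grad_x = 2*8*-1.7352 = -27.7632, grad_y = 2*1*-1.9461 = -3.8922
  x_1 = -1.7352 - 0.02*-27.7632 = -1.1799
  y_1 = -1.9461 - 0.02*-3.8922 = -1.8683
Step 2: grad_x = 2*8*-1.1799 = -18.879, grad_y = 2*1*-1.8683 = -3.7365
  x_2 = -1.1799 - 0.02*-18.879 = -0.8024
  y_2 = -1.8683 - 0.02*-3.7365 = -1.7935
Step 3: grad_x = 2*8*-0.8024 = -12.8377, grad_y = 2*1*-1.7935 = -3.5871
  x_3 = -0.8024 - 0.02*-12.8377 = -0.5456
  y_3 = -1.7935 - 0.02*-3.5871 = -1.7218
Step 4: grad_x = 2*8*-0.5456 = -8.7296, grad_y = 2*1*-1.7218 = -3.4436
  x_4 = -0.5456 - 0.02*-8.7296 = -0.371
  y_4 = -1.7218 - 0.02*-3.4436 = -1.6529
f(-0.371, -1.6529) = 8*(-0.371)^2 + 1*(-1.6529)^2 = 3.8333


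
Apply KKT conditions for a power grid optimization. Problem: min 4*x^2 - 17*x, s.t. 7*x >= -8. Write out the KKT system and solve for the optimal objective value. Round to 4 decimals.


Step 1: Try lambda = 0 (constraint inactive).
Stationarity: 2*4*x - 17 = 0
x* = 17/(2*4) = 2.125
Check constraint: 7*2.125 = 14.875 >= -8 -- satisfied.
Step 2: Compute optimal value.
f(x*) = 4*2.125^2 - 17*2.125 = -18.0625


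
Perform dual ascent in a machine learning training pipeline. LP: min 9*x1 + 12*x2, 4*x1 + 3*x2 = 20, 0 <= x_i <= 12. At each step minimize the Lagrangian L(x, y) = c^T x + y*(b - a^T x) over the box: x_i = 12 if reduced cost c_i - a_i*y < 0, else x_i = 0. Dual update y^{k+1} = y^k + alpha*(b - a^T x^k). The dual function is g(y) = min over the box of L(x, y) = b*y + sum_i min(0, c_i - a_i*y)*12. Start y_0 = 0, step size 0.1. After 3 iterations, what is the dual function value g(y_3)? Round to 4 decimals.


Dual ascent for LP: min 9*x1 + 12*x2, 4*x1 + 3*x2 = 20, 0 <= x_i <= 12
Step 1: y^k = 0.0, reduced costs: (9.0, 12.0)
  x^k = (0.0, 0.0), subgradient = b - a^T x = 20.0
  y^{k+1} = 0.0 + 0.1*20.0 = 2.0
Step 2: y^k = 2.0, reduced costs: (1.0, 6.0)
  x^k = (0.0, 0.0), subgradient = b - a^T x = 20.0
  y^{k+1} = 2.0 + 0.1*20.0 = 4.0
Step 3: y^k = 4.0, reduced costs: (-7.0, 0.0)
  x^k = (12.0, 0.0), subgradient = b - a^T x = -28.0
  y^{k+1} = 4.0 + 0.1*-28.0 = 1.2
Dual objective at y_3 = 1.2: reduced costs (4.2, 8.4), box minimizer x = (0.0, 0.0)
g(y_3) = b*y + (c1 - a1*y)*x1 + (c2 - a2*y)*x2 = 20*1.2 + 4.2*0.0 + 8.4*0.0 = 24.0 + 0.0 + 0.0 = 24.0


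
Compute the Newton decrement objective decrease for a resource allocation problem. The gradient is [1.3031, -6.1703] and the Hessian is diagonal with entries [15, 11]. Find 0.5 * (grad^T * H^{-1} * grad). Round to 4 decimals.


Step 1: H is diagonal, so H^(-1) * g = [0.0869, -0.5609].
Step 2: g^T H^(-1) g = sum_i g_i^2 / H_ii
  = (1.3031)^2/15 + (-6.1703)^2/11
  = 0.1132 + 3.4611 = 3.5744
Step 3: Objective decrease = 0.5 * g^T H^(-1) g = 1.7872


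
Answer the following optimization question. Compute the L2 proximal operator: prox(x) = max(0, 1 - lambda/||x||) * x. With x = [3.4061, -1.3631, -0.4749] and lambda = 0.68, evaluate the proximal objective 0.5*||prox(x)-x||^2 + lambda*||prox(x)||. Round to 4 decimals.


Step 1: Compute ||x||.
||x|| = 3.6993
Step 2: Compute scaling factor.
scale = max(0, 1 - 0.68/3.6993) = 0.8162
Step 3: prox(x) = [2.78, -1.1125, -0.3876]
||prox(x)|| = 3.0193
Step 4: Proximal objective.
0.5*||prox-x||^2 = 0.2312
lambda*||prox|| = 2.0531
Total = 2.2843


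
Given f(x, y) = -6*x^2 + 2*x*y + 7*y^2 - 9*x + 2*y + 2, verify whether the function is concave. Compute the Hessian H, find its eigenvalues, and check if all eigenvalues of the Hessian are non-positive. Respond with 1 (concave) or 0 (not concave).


The Hessian of f(x,y) = -6*x^2 + 2*x*y + 7*y^2 - 9*x + 2*y + 2 is:
H = [[-12, 2], [2, 14]]
Trace = -12 + 14 = 2
Determinant = -12*14 - (2)^2 = -172
Discriminant = (2)^2 - 4*-172 = 692.0
Eigenvalues: lambda_1 = -12.1529, lambda_2 = 14.1529
The function is not concave.

0


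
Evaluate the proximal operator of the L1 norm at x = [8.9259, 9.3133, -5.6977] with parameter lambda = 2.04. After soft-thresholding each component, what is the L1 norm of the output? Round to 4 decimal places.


Soft-thresholding with lambda = 2.04:
prox(8.9259) = sign(8.9259)*max(|8.9259| - 2.04, 0) = 6.8859
prox(9.3133) = sign(9.3133)*max(|9.3133| - 2.04, 0) = 7.2733
prox(-5.6977) = sign(-5.6977)*max(|-5.6977| - 2.04, 0) = -3.6577
prox(x) = [6.8859, 7.2733, -3.6577]
||prox(x)||_1 = 6.8859 + 7.2733 + 3.6577 = 17.8169


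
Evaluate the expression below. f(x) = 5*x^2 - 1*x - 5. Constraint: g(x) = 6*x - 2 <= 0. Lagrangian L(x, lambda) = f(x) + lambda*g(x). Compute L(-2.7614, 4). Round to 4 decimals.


Step 1: Evaluate f(x).
f(-2.7614) = 5*(-2.7614)^2 - 1*(-2.7614) - 5 = 35.888
Step 2: Evaluate g(x).
g(-2.7614) = 6*-2.7614 - 2 = -18.5684
Step 3: Compute Lagrangian.
L = 35.888 + 4*-18.5684 = -38.3856


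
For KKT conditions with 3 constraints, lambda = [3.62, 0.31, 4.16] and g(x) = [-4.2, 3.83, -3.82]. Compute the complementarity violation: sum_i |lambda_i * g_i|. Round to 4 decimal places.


KKT complementary slackness check:
lambda_1 * g_1 = 3.62 * -4.2 = -15.204
lambda_2 * g_2 = 0.31 * 3.83 = 1.1873
lambda_3 * g_3 = 4.16 * -3.82 = -15.8912
Total violation = 15.204 + 1.1873 + 15.8912 = 32.2825


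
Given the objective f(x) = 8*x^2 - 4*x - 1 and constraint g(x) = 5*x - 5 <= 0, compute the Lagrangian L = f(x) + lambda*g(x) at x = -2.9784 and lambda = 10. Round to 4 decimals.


Step 1: Evaluate f(x).
f(-2.9784) = 8*(-2.9784)^2 - 4*(-2.9784) - 1 = 81.8805
Step 2: Evaluate g(x).
g(-2.9784) = 5*-2.9784 - 5 = -19.892
Step 3: Compute Lagrangian.
L = 81.8805 + 10*-19.892 = -117.0395


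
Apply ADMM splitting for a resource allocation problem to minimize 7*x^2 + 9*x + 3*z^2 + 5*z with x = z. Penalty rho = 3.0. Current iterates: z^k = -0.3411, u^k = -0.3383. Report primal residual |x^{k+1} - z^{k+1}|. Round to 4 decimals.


ADMM iteration with rho = 3.0, z^k = -0.3411, u^k = -0.3383
Step 1: x-update.
Minimize 7*x^2 + 9*x + (3.0/2)*(x + 0.3411 - 0.3383)^2
FOC: (2*7 + 3.0)*x = -9 + 3.0*(-0.3411 + 0.3383)
x^{k+1} = -0.5299
Step 2: z-update.
Minimize 3*z^2 + 5*z + (3.0/2)*(-0.5299 - z - 0.3383)^2
FOC: (2*3 + 3.0)*z = -5 + 3.0*(-0.5299 - 0.3383)
z^{k+1} = -0.845
Step 3: u-update.
u^{k+1} = -0.3383 - 0.5299 + 0.845 = -0.0232
Step 4: Primal residual = |-0.5299 + 0.845| = 0.3151


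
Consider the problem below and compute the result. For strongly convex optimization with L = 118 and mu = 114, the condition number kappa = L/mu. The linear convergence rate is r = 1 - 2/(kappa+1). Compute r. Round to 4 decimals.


Step 1: Compute the condition number.
kappa = L/mu = 118/114 = 1.0351
Step 2: Compute the convergence rate.
r = 1 - 2/(kappa + 1) = 1 - 2*mu/(L + mu) = (L - mu)/(L + mu) = 4/232 = 0.0172


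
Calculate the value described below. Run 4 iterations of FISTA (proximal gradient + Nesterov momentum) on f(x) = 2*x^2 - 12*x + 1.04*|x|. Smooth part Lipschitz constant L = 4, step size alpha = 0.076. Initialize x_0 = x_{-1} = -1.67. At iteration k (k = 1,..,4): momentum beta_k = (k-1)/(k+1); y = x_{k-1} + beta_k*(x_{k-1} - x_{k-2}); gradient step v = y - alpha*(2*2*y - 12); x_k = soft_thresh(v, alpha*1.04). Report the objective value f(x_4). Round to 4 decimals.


FISTA on f(x) = 2*x^2 - 12*x + 1.04*|x|
L = 4, alpha = 0.076
Iteration 1: beta = 0.0, y = -1.67 + 0.0*(-1.67 + 1.67) = -1.67
  grad(y) = -18.68, v = y - alpha*grad = -0.2503
  prox(v) = soft_thresh(-0.2503, 0.079) = -0.1713
Iteration 2: beta = 0.3333, y = -0.1713 + 0.3333*(-0.1713 + 1.67) = 0.3283
  grad(y) = -10.6868, v = y - alpha*grad = 1.1405
  prox(v) = soft_thresh(1.1405, 0.079) = 1.0615
Iteration 3: beta = 0.5, y = 1.0615 + 0.5*(1.0615 + 0.1713) = 1.6778
  grad(y) = -5.2887, v = y - alpha*grad = 2.0798
  prox(v) = soft_thresh(2.0798, 0.079) = 2.0007
Iteration 4: beta = 0.6, y = 2.0007 + 0.6*(2.0007 - 1.0615) = 2.5643
  grad(y) = -1.7429, v = y - alpha*grad = 2.6967
  prox(v) = soft_thresh(2.6967, 0.079) = 2.6177
f(x_4) = 2*2.6177^2 - 12*2.6177 + 1.04*|2.6177| = -14.9853


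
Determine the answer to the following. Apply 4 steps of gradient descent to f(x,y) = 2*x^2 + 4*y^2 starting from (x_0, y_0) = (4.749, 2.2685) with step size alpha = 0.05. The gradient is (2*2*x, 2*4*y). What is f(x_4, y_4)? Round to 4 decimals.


Gradient descent on f(x,y) = 2*x^2 + 4*y^2.
Starting point: (4.749, 2.2685), alpha = 0.05
Step 1: grad_x = 2*2*4.749 = 18.996, grad_y = 2*4*2.2685 = 18.148
  x_1 = 4.749 - 0.05*18.996 = 3.7992
  y_1 = 2.2685 - 0.05*18.148 = 1.3611
Step 2: grad_x = 2*2*3.7992 = 15.1968, grad_y = 2*4*1.3611 = 10.8888
  x_2 = 3.7992 - 0.05*15.1968 = 3.0394
  y_2 = 1.3611 - 0.05*10.8888 = 0.8167
Step 3: grad_x = 2*2*3.0394 = 12.1574, grad_y = 2*4*0.8167 = 6.5333
  x_3 = 3.0394 - 0.05*12.1574 = 2.4315
  y_3 = 0.8167 - 0.05*6.5333 = 0.49
Step 4: grad_x = 2*2*2.4315 = 9.726, grad_y = 2*4*0.49 = 3.92
  x_4 = 2.4315 - 0.05*9.726 = 1.9452
  y_4 = 0.49 - 0.05*3.92 = 0.294
f(1.9452, 0.294) = 2*1.9452^2 + 4*0.294^2 = 7.9133


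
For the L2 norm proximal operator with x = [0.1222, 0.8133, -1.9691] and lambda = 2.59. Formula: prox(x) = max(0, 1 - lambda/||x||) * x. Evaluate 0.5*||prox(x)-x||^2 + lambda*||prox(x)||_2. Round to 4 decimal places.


Step 1: Compute ||x||.
||x|| = 2.134
Step 2: Compute scaling factor.
scale = max(0, 1 - 2.59/2.134) = 0.0
Step 3: prox(x) = [0.0, 0.0, -0.0]
||prox(x)|| = 0.0
Step 4: Proximal objective.
0.5*||prox-x||^2 = 2.2769
lambda*||prox|| = 0.0
Total = 2.2769


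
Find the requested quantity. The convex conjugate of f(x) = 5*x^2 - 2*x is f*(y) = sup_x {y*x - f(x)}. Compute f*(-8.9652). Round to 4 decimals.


f*(y) = sup_x {y*x - a*x^2 - b*x} = sup_x {(y-b)*x - a*x^2}
FOC: (y - b) - 2a*x = 0 => x* = (y - b)/(2a)
x* = (-8.9652 + 2)/(2*5) = -0.6965
f*(-8.9652) = (y-b)^2/(4a) = (-8.9652 + 2)^2/(4*5)
= 48.514/20 = 2.4257


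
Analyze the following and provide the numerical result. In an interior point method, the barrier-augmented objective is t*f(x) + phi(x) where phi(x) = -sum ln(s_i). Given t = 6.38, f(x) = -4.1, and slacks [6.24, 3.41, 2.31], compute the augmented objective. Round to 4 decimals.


Step 1: Compute log-barrier.
ln values: [1.831, 1.2267, 0.8372]
phi = -(1.831 + 1.2267 + 0.8372) = -3.8949
Step 2: Compute augmented objective.
t*f(x) = 6.38*-4.1 = -26.158
Total = -26.158 - 3.8949 = -30.0529


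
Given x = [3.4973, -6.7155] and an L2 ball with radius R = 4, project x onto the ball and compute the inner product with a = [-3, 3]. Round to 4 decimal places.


Step 1: Compute ||x|| (intermediates to 6 decimals).
||x|| = sqrt(3.4973^2 + (-6.7155)^2) = 7.571595
Step 2: Project.
Since ||x|| > R, scale = R/||x|| = 4/7.571595 = 0.52829, proj(x) = scale * x
proj(x) = [1.847589, -3.547731]
Step 3: Dot product.
a^T * proj(x) = -3*1.847589 + 3*(-3.547731) = -16.186


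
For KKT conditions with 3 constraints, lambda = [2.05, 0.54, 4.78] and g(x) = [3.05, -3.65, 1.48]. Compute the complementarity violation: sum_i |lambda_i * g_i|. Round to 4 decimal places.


KKT complementary slackness check:
lambda_1 * g_1 = 2.05 * 3.05 = 6.2525
lambda_2 * g_2 = 0.54 * -3.65 = -1.971
lambda_3 * g_3 = 4.78 * 1.48 = 7.0744
Total violation = 6.2525 + 1.971 + 7.0744 = 15.2979


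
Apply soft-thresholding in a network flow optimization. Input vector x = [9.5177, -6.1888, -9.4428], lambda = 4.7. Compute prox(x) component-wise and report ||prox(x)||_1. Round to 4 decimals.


Soft-thresholding with lambda = 4.7:
prox(9.5177) = sign(9.5177)*max(|9.5177| - 4.7, 0) = 4.8177
prox(-6.1888) = sign(-6.1888)*max(|-6.1888| - 4.7, 0) = -1.4888
prox(-9.4428) = sign(-9.4428)*max(|-9.4428| - 4.7, 0) = -4.7428
prox(x) = [4.8177, -1.4888, -4.7428]
||prox(x)||_1 = 4.8177 + 1.4888 + 4.7428 = 11.0493


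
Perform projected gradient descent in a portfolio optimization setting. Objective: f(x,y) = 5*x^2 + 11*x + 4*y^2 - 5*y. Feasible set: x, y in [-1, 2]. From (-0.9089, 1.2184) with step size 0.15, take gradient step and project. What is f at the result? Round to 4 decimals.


Step 1: Compute gradient at (-0.9089, 1.2184).
grad_x = 2*5*-0.9089 + 11 = 1.911
grad_y = 2*4*1.2184 - 5 = 4.7472
Step 2: Gradient step.
x_raw = -0.9089 - 0.15*1.911 = -1.1956
y_raw = 1.2184 - 0.15*4.7472 = 0.5063
Step 3: Project onto [-1, 2].
x_proj = clip(-1.1956) = -1.0
y_proj = clip(0.5063) = 0.5063
Step 4: Evaluate f.
f(-1.0, 0.5063) = -7.5062


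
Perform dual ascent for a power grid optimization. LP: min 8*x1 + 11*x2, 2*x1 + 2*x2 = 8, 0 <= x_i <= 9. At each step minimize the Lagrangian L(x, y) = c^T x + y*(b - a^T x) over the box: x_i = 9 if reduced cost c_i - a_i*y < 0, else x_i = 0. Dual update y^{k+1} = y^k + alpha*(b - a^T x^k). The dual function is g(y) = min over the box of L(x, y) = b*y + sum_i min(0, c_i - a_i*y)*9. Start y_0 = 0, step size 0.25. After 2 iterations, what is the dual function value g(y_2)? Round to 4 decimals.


Dual ascent for LP: min 8*x1 + 11*x2, 2*x1 + 2*x2 = 8, 0 <= x_i <= 9
Step 1: y^k = 0.0, reduced costs: (8.0, 11.0)
  x^k = (0.0, 0.0), subgradient = b - a^T x = 8.0
  y^{k+1} = 0.0 + 0.25*8.0 = 2.0
Step 2: y^k = 2.0, reduced costs: (4.0, 7.0)
  x^k = (0.0, 0.0), subgradient = b - a^T x = 8.0
  y^{k+1} = 2.0 + 0.25*8.0 = 4.0
Dual objective at y_2 = 4.0: reduced costs (0.0, 3.0), box minimizer x = (0.0, 0.0)
g(y_2) = b*y + (c1 - a1*y)*x1 + (c2 - a2*y)*x2 = 8*4.0 + 0.0*0.0 + 3.0*0.0 = 32.0 + 0.0 + 0.0 = 32.0
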